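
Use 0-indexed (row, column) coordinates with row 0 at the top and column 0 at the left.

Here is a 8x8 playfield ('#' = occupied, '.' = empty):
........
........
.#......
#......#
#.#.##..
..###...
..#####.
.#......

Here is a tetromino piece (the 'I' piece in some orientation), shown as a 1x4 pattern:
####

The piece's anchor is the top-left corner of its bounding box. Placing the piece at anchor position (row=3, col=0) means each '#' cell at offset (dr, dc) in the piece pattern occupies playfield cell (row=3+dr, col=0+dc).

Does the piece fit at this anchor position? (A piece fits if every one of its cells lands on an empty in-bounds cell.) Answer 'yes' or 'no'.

Answer: no

Derivation:
Check each piece cell at anchor (3, 0):
  offset (0,0) -> (3,0): occupied ('#') -> FAIL
  offset (0,1) -> (3,1): empty -> OK
  offset (0,2) -> (3,2): empty -> OK
  offset (0,3) -> (3,3): empty -> OK
All cells valid: no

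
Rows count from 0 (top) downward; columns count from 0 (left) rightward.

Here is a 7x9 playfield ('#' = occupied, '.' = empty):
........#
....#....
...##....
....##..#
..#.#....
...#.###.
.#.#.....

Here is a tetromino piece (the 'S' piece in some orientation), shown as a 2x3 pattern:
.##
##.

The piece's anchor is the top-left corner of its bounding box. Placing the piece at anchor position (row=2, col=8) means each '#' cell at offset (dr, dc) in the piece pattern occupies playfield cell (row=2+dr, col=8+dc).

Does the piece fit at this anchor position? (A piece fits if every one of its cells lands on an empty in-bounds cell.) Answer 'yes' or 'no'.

Answer: no

Derivation:
Check each piece cell at anchor (2, 8):
  offset (0,1) -> (2,9): out of bounds -> FAIL
  offset (0,2) -> (2,10): out of bounds -> FAIL
  offset (1,0) -> (3,8): occupied ('#') -> FAIL
  offset (1,1) -> (3,9): out of bounds -> FAIL
All cells valid: no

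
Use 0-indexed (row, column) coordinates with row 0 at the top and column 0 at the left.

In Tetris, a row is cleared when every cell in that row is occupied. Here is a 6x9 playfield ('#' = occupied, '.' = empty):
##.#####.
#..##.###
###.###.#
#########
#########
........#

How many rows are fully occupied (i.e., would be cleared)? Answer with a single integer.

Answer: 2

Derivation:
Check each row:
  row 0: 2 empty cells -> not full
  row 1: 3 empty cells -> not full
  row 2: 2 empty cells -> not full
  row 3: 0 empty cells -> FULL (clear)
  row 4: 0 empty cells -> FULL (clear)
  row 5: 8 empty cells -> not full
Total rows cleared: 2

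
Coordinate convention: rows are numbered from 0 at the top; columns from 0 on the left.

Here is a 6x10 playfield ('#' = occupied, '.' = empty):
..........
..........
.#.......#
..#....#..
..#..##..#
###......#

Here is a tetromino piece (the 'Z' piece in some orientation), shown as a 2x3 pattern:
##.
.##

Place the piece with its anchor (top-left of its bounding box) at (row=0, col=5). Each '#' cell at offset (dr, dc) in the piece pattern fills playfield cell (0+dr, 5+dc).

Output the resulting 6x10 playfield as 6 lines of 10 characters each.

Fill (0+0,5+0) = (0,5)
Fill (0+0,5+1) = (0,6)
Fill (0+1,5+1) = (1,6)
Fill (0+1,5+2) = (1,7)

Answer: .....##...
......##..
.#.......#
..#....#..
..#..##..#
###......#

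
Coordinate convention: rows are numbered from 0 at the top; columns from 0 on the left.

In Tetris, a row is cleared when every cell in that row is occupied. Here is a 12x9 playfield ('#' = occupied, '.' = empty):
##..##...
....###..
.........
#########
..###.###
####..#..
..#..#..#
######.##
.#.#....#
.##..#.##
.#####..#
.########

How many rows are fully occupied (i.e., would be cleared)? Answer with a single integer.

Check each row:
  row 0: 5 empty cells -> not full
  row 1: 6 empty cells -> not full
  row 2: 9 empty cells -> not full
  row 3: 0 empty cells -> FULL (clear)
  row 4: 3 empty cells -> not full
  row 5: 4 empty cells -> not full
  row 6: 6 empty cells -> not full
  row 7: 1 empty cell -> not full
  row 8: 6 empty cells -> not full
  row 9: 4 empty cells -> not full
  row 10: 3 empty cells -> not full
  row 11: 1 empty cell -> not full
Total rows cleared: 1

Answer: 1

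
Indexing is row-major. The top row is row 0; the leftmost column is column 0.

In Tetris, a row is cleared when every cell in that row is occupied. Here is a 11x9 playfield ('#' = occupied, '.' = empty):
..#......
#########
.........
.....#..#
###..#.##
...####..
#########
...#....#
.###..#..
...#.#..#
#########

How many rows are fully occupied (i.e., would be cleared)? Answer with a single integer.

Answer: 3

Derivation:
Check each row:
  row 0: 8 empty cells -> not full
  row 1: 0 empty cells -> FULL (clear)
  row 2: 9 empty cells -> not full
  row 3: 7 empty cells -> not full
  row 4: 3 empty cells -> not full
  row 5: 5 empty cells -> not full
  row 6: 0 empty cells -> FULL (clear)
  row 7: 7 empty cells -> not full
  row 8: 5 empty cells -> not full
  row 9: 6 empty cells -> not full
  row 10: 0 empty cells -> FULL (clear)
Total rows cleared: 3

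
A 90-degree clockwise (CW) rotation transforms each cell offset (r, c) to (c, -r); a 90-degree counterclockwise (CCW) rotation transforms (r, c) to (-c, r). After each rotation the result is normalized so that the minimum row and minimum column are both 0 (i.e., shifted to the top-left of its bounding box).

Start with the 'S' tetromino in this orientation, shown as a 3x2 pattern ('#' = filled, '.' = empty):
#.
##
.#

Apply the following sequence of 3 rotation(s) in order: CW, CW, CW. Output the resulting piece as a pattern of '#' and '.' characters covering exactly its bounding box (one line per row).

Start:
#.
##
.#
After rotation 1 (CW):
.##
##.
After rotation 2 (CW):
#.
##
.#
After rotation 3 (CW):
.##
##.

Answer: .##
##.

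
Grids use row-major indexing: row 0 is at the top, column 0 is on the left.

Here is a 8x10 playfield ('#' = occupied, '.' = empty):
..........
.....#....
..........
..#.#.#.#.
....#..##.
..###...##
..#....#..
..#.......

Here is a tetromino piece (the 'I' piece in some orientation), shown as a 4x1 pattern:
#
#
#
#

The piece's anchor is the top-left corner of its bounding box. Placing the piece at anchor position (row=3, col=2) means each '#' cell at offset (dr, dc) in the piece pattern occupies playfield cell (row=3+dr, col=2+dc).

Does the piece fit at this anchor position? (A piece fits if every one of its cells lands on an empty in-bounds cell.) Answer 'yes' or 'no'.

Check each piece cell at anchor (3, 2):
  offset (0,0) -> (3,2): occupied ('#') -> FAIL
  offset (1,0) -> (4,2): empty -> OK
  offset (2,0) -> (5,2): occupied ('#') -> FAIL
  offset (3,0) -> (6,2): occupied ('#') -> FAIL
All cells valid: no

Answer: no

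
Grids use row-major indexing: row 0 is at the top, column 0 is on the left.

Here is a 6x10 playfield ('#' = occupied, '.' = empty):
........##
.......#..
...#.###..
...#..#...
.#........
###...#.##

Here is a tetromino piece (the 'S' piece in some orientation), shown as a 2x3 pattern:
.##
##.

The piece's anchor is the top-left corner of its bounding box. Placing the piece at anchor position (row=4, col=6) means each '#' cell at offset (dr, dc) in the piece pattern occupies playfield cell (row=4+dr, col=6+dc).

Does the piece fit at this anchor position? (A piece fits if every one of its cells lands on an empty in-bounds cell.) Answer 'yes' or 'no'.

Answer: no

Derivation:
Check each piece cell at anchor (4, 6):
  offset (0,1) -> (4,7): empty -> OK
  offset (0,2) -> (4,8): empty -> OK
  offset (1,0) -> (5,6): occupied ('#') -> FAIL
  offset (1,1) -> (5,7): empty -> OK
All cells valid: no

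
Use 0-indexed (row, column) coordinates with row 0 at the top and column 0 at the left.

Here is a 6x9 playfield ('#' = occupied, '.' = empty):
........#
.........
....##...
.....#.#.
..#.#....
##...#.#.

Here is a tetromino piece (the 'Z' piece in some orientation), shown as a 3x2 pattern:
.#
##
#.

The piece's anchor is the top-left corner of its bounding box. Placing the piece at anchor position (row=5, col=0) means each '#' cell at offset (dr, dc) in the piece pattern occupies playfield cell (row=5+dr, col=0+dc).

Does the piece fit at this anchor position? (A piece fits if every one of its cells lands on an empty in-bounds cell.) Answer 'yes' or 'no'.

Answer: no

Derivation:
Check each piece cell at anchor (5, 0):
  offset (0,1) -> (5,1): occupied ('#') -> FAIL
  offset (1,0) -> (6,0): out of bounds -> FAIL
  offset (1,1) -> (6,1): out of bounds -> FAIL
  offset (2,0) -> (7,0): out of bounds -> FAIL
All cells valid: no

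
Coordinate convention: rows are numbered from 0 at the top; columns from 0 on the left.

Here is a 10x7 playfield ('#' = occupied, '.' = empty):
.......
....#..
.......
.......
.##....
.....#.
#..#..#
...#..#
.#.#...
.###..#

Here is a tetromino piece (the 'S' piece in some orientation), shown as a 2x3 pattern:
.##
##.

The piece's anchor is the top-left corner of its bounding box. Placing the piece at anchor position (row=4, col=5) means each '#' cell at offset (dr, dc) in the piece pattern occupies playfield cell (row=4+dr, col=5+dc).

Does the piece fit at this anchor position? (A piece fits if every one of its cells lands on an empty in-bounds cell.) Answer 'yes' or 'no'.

Answer: no

Derivation:
Check each piece cell at anchor (4, 5):
  offset (0,1) -> (4,6): empty -> OK
  offset (0,2) -> (4,7): out of bounds -> FAIL
  offset (1,0) -> (5,5): occupied ('#') -> FAIL
  offset (1,1) -> (5,6): empty -> OK
All cells valid: no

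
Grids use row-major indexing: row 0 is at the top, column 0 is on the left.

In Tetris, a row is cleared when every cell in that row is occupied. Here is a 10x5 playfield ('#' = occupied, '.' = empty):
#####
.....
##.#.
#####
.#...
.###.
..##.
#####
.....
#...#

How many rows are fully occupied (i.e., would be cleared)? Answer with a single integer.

Answer: 3

Derivation:
Check each row:
  row 0: 0 empty cells -> FULL (clear)
  row 1: 5 empty cells -> not full
  row 2: 2 empty cells -> not full
  row 3: 0 empty cells -> FULL (clear)
  row 4: 4 empty cells -> not full
  row 5: 2 empty cells -> not full
  row 6: 3 empty cells -> not full
  row 7: 0 empty cells -> FULL (clear)
  row 8: 5 empty cells -> not full
  row 9: 3 empty cells -> not full
Total rows cleared: 3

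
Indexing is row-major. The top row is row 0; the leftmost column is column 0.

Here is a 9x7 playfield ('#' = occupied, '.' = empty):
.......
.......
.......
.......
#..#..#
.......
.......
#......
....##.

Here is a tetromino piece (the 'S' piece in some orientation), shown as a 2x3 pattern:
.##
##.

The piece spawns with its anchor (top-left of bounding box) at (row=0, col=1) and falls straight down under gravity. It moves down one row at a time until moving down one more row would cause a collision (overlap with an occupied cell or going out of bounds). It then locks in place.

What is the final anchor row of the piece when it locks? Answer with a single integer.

Answer: 3

Derivation:
Spawn at (row=0, col=1). Try each row:
  row 0: fits
  row 1: fits
  row 2: fits
  row 3: fits
  row 4: blocked -> lock at row 3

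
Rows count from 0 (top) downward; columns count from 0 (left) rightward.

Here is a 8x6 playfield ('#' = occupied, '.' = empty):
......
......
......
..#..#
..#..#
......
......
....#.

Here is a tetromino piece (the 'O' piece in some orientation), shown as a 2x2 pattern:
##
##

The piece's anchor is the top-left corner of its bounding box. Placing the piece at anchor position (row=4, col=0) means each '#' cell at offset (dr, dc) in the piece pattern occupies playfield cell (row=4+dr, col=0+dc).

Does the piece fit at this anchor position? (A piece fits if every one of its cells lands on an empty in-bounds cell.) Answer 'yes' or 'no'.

Check each piece cell at anchor (4, 0):
  offset (0,0) -> (4,0): empty -> OK
  offset (0,1) -> (4,1): empty -> OK
  offset (1,0) -> (5,0): empty -> OK
  offset (1,1) -> (5,1): empty -> OK
All cells valid: yes

Answer: yes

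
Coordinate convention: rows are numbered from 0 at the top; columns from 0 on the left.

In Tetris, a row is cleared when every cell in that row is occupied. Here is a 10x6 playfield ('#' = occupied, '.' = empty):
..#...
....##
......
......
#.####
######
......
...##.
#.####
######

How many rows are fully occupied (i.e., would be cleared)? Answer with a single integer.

Check each row:
  row 0: 5 empty cells -> not full
  row 1: 4 empty cells -> not full
  row 2: 6 empty cells -> not full
  row 3: 6 empty cells -> not full
  row 4: 1 empty cell -> not full
  row 5: 0 empty cells -> FULL (clear)
  row 6: 6 empty cells -> not full
  row 7: 4 empty cells -> not full
  row 8: 1 empty cell -> not full
  row 9: 0 empty cells -> FULL (clear)
Total rows cleared: 2

Answer: 2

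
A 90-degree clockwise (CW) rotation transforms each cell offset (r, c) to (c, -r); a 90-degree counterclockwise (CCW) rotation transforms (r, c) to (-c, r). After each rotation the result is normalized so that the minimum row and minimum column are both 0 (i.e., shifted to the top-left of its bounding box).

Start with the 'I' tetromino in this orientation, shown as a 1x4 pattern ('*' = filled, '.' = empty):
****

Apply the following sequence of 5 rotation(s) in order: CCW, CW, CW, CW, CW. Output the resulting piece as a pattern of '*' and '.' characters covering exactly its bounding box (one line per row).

Answer: *
*
*
*

Derivation:
Start:
****
After rotation 1 (CCW):
*
*
*
*
After rotation 2 (CW):
****
After rotation 3 (CW):
*
*
*
*
After rotation 4 (CW):
****
After rotation 5 (CW):
*
*
*
*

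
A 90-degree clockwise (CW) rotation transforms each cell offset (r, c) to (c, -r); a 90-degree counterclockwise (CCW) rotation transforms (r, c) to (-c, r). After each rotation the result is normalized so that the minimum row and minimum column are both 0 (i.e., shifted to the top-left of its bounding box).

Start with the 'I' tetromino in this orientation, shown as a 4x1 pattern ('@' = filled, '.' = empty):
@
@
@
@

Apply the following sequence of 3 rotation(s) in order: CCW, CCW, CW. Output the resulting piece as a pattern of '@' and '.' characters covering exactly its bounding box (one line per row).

Start:
@
@
@
@
After rotation 1 (CCW):
@@@@
After rotation 2 (CCW):
@
@
@
@
After rotation 3 (CW):
@@@@

Answer: @@@@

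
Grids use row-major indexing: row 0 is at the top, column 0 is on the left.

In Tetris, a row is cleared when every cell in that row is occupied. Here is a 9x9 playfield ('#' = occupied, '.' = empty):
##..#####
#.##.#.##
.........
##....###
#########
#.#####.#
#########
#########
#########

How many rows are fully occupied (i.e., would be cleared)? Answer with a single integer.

Check each row:
  row 0: 2 empty cells -> not full
  row 1: 3 empty cells -> not full
  row 2: 9 empty cells -> not full
  row 3: 4 empty cells -> not full
  row 4: 0 empty cells -> FULL (clear)
  row 5: 2 empty cells -> not full
  row 6: 0 empty cells -> FULL (clear)
  row 7: 0 empty cells -> FULL (clear)
  row 8: 0 empty cells -> FULL (clear)
Total rows cleared: 4

Answer: 4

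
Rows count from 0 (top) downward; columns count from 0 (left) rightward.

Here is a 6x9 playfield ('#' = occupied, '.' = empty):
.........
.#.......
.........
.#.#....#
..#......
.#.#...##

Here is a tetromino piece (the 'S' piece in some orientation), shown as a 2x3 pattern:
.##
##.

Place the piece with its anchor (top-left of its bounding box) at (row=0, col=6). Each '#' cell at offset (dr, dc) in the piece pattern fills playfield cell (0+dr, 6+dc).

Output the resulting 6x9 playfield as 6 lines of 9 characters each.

Answer: .......##
.#....##.
.........
.#.#....#
..#......
.#.#...##

Derivation:
Fill (0+0,6+1) = (0,7)
Fill (0+0,6+2) = (0,8)
Fill (0+1,6+0) = (1,6)
Fill (0+1,6+1) = (1,7)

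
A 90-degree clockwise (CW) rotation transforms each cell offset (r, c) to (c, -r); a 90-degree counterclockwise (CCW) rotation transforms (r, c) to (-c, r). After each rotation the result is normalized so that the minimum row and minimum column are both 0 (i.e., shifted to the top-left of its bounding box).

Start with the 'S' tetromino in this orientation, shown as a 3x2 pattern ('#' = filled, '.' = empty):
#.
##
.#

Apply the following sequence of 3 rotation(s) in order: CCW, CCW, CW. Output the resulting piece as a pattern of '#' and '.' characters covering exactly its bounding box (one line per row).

Start:
#.
##
.#
After rotation 1 (CCW):
.##
##.
After rotation 2 (CCW):
#.
##
.#
After rotation 3 (CW):
.##
##.

Answer: .##
##.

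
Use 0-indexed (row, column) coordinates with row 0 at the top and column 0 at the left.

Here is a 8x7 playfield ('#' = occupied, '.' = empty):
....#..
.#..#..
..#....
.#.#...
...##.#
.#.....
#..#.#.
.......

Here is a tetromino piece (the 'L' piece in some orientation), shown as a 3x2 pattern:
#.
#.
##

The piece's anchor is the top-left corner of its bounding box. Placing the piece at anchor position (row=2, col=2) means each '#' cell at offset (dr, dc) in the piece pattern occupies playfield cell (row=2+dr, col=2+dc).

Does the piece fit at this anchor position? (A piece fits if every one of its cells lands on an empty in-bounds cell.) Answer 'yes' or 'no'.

Check each piece cell at anchor (2, 2):
  offset (0,0) -> (2,2): occupied ('#') -> FAIL
  offset (1,0) -> (3,2): empty -> OK
  offset (2,0) -> (4,2): empty -> OK
  offset (2,1) -> (4,3): occupied ('#') -> FAIL
All cells valid: no

Answer: no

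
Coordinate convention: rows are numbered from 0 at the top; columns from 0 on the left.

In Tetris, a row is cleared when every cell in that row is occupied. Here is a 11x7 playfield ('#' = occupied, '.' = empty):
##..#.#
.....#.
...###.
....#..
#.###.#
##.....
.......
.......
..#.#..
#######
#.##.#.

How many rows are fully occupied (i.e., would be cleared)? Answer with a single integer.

Answer: 1

Derivation:
Check each row:
  row 0: 3 empty cells -> not full
  row 1: 6 empty cells -> not full
  row 2: 4 empty cells -> not full
  row 3: 6 empty cells -> not full
  row 4: 2 empty cells -> not full
  row 5: 5 empty cells -> not full
  row 6: 7 empty cells -> not full
  row 7: 7 empty cells -> not full
  row 8: 5 empty cells -> not full
  row 9: 0 empty cells -> FULL (clear)
  row 10: 3 empty cells -> not full
Total rows cleared: 1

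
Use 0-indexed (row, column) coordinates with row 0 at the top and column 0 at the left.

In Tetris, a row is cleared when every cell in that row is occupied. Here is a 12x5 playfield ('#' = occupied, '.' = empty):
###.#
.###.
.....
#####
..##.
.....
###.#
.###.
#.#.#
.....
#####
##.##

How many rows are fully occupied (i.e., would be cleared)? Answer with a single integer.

Answer: 2

Derivation:
Check each row:
  row 0: 1 empty cell -> not full
  row 1: 2 empty cells -> not full
  row 2: 5 empty cells -> not full
  row 3: 0 empty cells -> FULL (clear)
  row 4: 3 empty cells -> not full
  row 5: 5 empty cells -> not full
  row 6: 1 empty cell -> not full
  row 7: 2 empty cells -> not full
  row 8: 2 empty cells -> not full
  row 9: 5 empty cells -> not full
  row 10: 0 empty cells -> FULL (clear)
  row 11: 1 empty cell -> not full
Total rows cleared: 2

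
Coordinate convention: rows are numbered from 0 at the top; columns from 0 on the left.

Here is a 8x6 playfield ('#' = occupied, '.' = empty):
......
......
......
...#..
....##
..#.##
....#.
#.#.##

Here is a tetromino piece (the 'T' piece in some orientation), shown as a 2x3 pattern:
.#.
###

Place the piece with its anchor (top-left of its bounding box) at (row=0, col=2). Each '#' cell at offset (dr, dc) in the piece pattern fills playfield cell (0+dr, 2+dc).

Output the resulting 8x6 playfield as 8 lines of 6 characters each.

Fill (0+0,2+1) = (0,3)
Fill (0+1,2+0) = (1,2)
Fill (0+1,2+1) = (1,3)
Fill (0+1,2+2) = (1,4)

Answer: ...#..
..###.
......
...#..
....##
..#.##
....#.
#.#.##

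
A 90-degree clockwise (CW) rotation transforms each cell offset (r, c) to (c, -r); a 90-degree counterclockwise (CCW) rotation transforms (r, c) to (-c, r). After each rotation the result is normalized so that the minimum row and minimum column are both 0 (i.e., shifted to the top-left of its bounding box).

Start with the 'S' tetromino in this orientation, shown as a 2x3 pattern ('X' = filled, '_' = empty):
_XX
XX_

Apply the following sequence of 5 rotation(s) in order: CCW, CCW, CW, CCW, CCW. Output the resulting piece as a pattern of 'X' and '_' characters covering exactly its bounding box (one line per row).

Start:
_XX
XX_
After rotation 1 (CCW):
X_
XX
_X
After rotation 2 (CCW):
_XX
XX_
After rotation 3 (CW):
X_
XX
_X
After rotation 4 (CCW):
_XX
XX_
After rotation 5 (CCW):
X_
XX
_X

Answer: X_
XX
_X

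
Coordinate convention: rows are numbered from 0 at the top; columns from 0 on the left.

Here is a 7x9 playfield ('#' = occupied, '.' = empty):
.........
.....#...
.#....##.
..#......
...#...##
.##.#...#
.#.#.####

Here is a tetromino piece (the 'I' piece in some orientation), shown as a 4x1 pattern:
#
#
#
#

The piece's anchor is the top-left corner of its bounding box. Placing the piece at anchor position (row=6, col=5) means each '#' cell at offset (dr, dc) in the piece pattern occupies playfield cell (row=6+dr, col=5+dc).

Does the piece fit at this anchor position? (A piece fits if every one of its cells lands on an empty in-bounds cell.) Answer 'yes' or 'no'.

Check each piece cell at anchor (6, 5):
  offset (0,0) -> (6,5): occupied ('#') -> FAIL
  offset (1,0) -> (7,5): out of bounds -> FAIL
  offset (2,0) -> (8,5): out of bounds -> FAIL
  offset (3,0) -> (9,5): out of bounds -> FAIL
All cells valid: no

Answer: no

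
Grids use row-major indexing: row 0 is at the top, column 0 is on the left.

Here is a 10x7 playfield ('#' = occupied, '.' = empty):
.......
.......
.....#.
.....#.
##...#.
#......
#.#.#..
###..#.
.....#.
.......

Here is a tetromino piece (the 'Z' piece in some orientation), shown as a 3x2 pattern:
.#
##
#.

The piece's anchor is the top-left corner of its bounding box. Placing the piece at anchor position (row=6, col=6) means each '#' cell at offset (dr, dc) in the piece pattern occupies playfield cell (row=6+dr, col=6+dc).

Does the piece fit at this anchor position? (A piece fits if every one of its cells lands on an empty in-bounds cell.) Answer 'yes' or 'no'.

Check each piece cell at anchor (6, 6):
  offset (0,1) -> (6,7): out of bounds -> FAIL
  offset (1,0) -> (7,6): empty -> OK
  offset (1,1) -> (7,7): out of bounds -> FAIL
  offset (2,0) -> (8,6): empty -> OK
All cells valid: no

Answer: no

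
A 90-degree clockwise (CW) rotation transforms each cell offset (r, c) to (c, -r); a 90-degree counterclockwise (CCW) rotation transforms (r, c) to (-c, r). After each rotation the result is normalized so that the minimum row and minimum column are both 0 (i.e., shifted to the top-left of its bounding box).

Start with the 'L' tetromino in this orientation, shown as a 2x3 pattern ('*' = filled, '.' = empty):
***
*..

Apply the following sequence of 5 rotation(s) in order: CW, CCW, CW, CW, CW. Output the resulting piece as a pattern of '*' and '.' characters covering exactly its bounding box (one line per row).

Start:
***
*..
After rotation 1 (CW):
**
.*
.*
After rotation 2 (CCW):
***
*..
After rotation 3 (CW):
**
.*
.*
After rotation 4 (CW):
..*
***
After rotation 5 (CW):
*.
*.
**

Answer: *.
*.
**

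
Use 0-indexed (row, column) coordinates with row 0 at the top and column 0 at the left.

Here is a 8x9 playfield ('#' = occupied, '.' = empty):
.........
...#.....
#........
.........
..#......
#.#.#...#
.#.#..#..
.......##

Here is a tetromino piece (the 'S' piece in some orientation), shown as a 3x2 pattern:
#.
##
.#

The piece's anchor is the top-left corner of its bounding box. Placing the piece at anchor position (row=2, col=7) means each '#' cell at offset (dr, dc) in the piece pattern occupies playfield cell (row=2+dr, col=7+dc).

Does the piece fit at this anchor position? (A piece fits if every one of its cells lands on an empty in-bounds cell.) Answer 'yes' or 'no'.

Answer: yes

Derivation:
Check each piece cell at anchor (2, 7):
  offset (0,0) -> (2,7): empty -> OK
  offset (1,0) -> (3,7): empty -> OK
  offset (1,1) -> (3,8): empty -> OK
  offset (2,1) -> (4,8): empty -> OK
All cells valid: yes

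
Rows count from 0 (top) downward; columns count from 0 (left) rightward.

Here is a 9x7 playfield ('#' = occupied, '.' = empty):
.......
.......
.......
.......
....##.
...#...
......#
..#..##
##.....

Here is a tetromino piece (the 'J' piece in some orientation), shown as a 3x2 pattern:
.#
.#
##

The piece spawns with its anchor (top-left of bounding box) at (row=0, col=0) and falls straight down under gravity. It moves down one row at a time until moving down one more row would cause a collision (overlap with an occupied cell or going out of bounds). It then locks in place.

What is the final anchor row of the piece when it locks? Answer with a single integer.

Spawn at (row=0, col=0). Try each row:
  row 0: fits
  row 1: fits
  row 2: fits
  row 3: fits
  row 4: fits
  row 5: fits
  row 6: blocked -> lock at row 5

Answer: 5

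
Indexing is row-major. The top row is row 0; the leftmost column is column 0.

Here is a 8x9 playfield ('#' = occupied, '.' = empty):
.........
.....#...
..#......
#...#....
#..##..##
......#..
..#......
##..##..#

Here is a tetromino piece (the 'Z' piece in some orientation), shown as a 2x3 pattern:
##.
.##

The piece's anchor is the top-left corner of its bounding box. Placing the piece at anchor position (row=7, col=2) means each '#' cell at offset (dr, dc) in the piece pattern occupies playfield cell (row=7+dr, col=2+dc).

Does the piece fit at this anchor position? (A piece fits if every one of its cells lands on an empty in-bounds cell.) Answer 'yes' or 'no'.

Answer: no

Derivation:
Check each piece cell at anchor (7, 2):
  offset (0,0) -> (7,2): empty -> OK
  offset (0,1) -> (7,3): empty -> OK
  offset (1,1) -> (8,3): out of bounds -> FAIL
  offset (1,2) -> (8,4): out of bounds -> FAIL
All cells valid: no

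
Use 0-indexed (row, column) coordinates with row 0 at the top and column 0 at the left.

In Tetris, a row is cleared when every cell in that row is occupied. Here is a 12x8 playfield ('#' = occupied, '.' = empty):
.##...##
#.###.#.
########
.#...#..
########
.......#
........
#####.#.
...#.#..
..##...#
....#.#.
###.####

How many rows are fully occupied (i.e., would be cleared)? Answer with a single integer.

Check each row:
  row 0: 4 empty cells -> not full
  row 1: 3 empty cells -> not full
  row 2: 0 empty cells -> FULL (clear)
  row 3: 6 empty cells -> not full
  row 4: 0 empty cells -> FULL (clear)
  row 5: 7 empty cells -> not full
  row 6: 8 empty cells -> not full
  row 7: 2 empty cells -> not full
  row 8: 6 empty cells -> not full
  row 9: 5 empty cells -> not full
  row 10: 6 empty cells -> not full
  row 11: 1 empty cell -> not full
Total rows cleared: 2

Answer: 2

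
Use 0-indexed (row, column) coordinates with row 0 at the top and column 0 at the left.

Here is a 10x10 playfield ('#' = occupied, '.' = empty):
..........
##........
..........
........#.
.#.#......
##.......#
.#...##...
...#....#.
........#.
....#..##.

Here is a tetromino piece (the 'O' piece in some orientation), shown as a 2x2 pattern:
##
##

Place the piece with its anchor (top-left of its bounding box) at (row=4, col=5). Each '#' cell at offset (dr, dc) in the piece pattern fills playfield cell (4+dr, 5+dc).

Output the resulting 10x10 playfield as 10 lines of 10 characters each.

Answer: ..........
##........
..........
........#.
.#.#.##...
##...##..#
.#...##...
...#....#.
........#.
....#..##.

Derivation:
Fill (4+0,5+0) = (4,5)
Fill (4+0,5+1) = (4,6)
Fill (4+1,5+0) = (5,5)
Fill (4+1,5+1) = (5,6)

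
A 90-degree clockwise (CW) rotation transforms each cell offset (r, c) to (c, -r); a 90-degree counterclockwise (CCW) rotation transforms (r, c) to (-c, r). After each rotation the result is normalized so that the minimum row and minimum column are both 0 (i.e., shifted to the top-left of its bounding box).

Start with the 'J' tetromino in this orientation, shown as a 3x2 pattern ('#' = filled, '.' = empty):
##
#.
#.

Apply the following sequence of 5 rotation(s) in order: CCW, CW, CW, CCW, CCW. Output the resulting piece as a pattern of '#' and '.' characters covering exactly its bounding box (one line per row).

Answer: #..
###

Derivation:
Start:
##
#.
#.
After rotation 1 (CCW):
#..
###
After rotation 2 (CW):
##
#.
#.
After rotation 3 (CW):
###
..#
After rotation 4 (CCW):
##
#.
#.
After rotation 5 (CCW):
#..
###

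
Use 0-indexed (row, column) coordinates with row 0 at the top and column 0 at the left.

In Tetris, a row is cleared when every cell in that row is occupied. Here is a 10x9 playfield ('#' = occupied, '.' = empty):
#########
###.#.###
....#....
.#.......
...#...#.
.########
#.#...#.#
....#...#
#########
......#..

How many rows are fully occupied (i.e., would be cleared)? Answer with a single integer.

Answer: 2

Derivation:
Check each row:
  row 0: 0 empty cells -> FULL (clear)
  row 1: 2 empty cells -> not full
  row 2: 8 empty cells -> not full
  row 3: 8 empty cells -> not full
  row 4: 7 empty cells -> not full
  row 5: 1 empty cell -> not full
  row 6: 5 empty cells -> not full
  row 7: 7 empty cells -> not full
  row 8: 0 empty cells -> FULL (clear)
  row 9: 8 empty cells -> not full
Total rows cleared: 2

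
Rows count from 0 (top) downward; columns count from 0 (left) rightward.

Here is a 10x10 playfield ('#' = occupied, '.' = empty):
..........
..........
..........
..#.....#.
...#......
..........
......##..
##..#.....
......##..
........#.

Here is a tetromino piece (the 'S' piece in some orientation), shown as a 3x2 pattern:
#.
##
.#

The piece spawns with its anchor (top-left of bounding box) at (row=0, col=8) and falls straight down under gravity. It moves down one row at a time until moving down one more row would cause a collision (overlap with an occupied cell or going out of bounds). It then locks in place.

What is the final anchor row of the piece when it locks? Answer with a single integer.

Spawn at (row=0, col=8). Try each row:
  row 0: fits
  row 1: fits
  row 2: blocked -> lock at row 1

Answer: 1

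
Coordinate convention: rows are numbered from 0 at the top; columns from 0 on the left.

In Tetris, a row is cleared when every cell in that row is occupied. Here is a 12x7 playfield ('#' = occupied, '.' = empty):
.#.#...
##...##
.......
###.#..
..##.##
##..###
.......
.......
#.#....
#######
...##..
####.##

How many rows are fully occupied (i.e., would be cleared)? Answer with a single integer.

Answer: 1

Derivation:
Check each row:
  row 0: 5 empty cells -> not full
  row 1: 3 empty cells -> not full
  row 2: 7 empty cells -> not full
  row 3: 3 empty cells -> not full
  row 4: 3 empty cells -> not full
  row 5: 2 empty cells -> not full
  row 6: 7 empty cells -> not full
  row 7: 7 empty cells -> not full
  row 8: 5 empty cells -> not full
  row 9: 0 empty cells -> FULL (clear)
  row 10: 5 empty cells -> not full
  row 11: 1 empty cell -> not full
Total rows cleared: 1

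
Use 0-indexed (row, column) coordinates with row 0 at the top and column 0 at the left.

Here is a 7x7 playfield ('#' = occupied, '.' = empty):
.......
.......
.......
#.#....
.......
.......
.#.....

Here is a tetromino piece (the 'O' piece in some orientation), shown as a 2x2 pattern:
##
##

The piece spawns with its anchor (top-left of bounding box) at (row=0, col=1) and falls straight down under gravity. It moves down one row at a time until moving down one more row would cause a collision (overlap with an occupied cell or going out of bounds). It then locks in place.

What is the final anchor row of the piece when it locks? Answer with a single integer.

Spawn at (row=0, col=1). Try each row:
  row 0: fits
  row 1: fits
  row 2: blocked -> lock at row 1

Answer: 1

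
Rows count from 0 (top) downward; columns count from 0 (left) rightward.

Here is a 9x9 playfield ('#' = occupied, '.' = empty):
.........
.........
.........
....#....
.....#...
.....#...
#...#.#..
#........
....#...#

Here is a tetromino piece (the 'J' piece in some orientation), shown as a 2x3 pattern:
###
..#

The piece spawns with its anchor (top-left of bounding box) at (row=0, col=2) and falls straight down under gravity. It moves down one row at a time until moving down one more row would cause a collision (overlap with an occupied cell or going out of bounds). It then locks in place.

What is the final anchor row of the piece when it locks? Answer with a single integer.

Answer: 1

Derivation:
Spawn at (row=0, col=2). Try each row:
  row 0: fits
  row 1: fits
  row 2: blocked -> lock at row 1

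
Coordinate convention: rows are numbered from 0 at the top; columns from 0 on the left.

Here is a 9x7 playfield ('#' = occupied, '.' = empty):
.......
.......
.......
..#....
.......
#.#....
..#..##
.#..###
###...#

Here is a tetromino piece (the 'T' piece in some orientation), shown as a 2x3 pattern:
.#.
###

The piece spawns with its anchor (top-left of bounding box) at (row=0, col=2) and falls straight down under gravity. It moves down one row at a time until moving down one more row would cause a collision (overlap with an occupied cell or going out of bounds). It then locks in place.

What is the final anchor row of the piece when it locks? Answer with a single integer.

Answer: 1

Derivation:
Spawn at (row=0, col=2). Try each row:
  row 0: fits
  row 1: fits
  row 2: blocked -> lock at row 1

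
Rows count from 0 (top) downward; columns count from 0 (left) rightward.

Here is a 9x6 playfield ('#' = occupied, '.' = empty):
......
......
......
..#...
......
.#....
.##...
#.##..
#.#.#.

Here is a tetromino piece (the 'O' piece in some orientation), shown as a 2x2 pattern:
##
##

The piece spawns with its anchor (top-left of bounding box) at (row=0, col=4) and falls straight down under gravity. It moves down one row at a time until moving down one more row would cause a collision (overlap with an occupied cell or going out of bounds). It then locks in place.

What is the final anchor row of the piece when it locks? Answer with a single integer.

Spawn at (row=0, col=4). Try each row:
  row 0: fits
  row 1: fits
  row 2: fits
  row 3: fits
  row 4: fits
  row 5: fits
  row 6: fits
  row 7: blocked -> lock at row 6

Answer: 6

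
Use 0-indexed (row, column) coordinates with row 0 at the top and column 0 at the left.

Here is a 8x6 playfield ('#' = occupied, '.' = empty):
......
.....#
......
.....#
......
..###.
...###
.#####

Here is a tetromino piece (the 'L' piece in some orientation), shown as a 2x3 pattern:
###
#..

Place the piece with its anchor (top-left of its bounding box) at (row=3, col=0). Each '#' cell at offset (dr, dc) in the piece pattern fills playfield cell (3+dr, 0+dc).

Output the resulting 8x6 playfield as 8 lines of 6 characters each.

Fill (3+0,0+0) = (3,0)
Fill (3+0,0+1) = (3,1)
Fill (3+0,0+2) = (3,2)
Fill (3+1,0+0) = (4,0)

Answer: ......
.....#
......
###..#
#.....
..###.
...###
.#####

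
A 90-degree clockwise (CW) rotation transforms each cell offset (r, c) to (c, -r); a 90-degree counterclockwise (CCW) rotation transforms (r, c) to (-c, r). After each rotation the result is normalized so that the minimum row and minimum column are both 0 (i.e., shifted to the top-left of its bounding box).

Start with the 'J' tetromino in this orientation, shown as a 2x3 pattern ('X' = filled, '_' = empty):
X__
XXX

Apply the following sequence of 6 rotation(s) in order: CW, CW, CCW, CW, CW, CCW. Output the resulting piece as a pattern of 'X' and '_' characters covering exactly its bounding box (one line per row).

Start:
X__
XXX
After rotation 1 (CW):
XX
X_
X_
After rotation 2 (CW):
XXX
__X
After rotation 3 (CCW):
XX
X_
X_
After rotation 4 (CW):
XXX
__X
After rotation 5 (CW):
_X
_X
XX
After rotation 6 (CCW):
XXX
__X

Answer: XXX
__X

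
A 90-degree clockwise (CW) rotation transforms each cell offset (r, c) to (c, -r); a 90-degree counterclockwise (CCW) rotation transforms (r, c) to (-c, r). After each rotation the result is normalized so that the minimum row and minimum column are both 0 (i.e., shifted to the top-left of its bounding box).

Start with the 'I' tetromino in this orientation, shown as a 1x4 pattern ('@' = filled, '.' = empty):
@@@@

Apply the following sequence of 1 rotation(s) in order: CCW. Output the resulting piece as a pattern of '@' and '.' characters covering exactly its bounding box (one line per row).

Start:
@@@@
After rotation 1 (CCW):
@
@
@
@

Answer: @
@
@
@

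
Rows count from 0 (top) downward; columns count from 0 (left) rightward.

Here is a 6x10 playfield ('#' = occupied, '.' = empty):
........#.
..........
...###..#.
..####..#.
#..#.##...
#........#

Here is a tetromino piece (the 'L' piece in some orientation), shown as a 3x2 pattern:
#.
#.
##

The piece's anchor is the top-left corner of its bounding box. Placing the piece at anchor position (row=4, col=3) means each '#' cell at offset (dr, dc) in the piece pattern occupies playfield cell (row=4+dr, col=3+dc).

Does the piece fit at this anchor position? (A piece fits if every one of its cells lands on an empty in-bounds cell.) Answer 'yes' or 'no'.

Check each piece cell at anchor (4, 3):
  offset (0,0) -> (4,3): occupied ('#') -> FAIL
  offset (1,0) -> (5,3): empty -> OK
  offset (2,0) -> (6,3): out of bounds -> FAIL
  offset (2,1) -> (6,4): out of bounds -> FAIL
All cells valid: no

Answer: no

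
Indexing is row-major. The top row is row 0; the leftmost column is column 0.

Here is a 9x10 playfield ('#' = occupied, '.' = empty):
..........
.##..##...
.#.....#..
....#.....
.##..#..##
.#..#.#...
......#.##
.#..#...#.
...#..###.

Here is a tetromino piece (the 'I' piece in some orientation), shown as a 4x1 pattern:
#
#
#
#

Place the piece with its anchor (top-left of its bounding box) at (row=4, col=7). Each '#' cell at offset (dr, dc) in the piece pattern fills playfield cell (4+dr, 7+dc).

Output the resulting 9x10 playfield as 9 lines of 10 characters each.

Answer: ..........
.##..##...
.#.....#..
....#.....
.##..#.###
.#..#.##..
......####
.#..#..##.
...#..###.

Derivation:
Fill (4+0,7+0) = (4,7)
Fill (4+1,7+0) = (5,7)
Fill (4+2,7+0) = (6,7)
Fill (4+3,7+0) = (7,7)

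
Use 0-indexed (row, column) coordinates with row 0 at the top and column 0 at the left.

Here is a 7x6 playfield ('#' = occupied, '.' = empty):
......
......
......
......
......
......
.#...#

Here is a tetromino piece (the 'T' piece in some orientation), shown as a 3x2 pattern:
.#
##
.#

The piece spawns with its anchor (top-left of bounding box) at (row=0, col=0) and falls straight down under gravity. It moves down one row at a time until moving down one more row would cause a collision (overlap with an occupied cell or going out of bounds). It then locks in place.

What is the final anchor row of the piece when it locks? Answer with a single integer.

Answer: 3

Derivation:
Spawn at (row=0, col=0). Try each row:
  row 0: fits
  row 1: fits
  row 2: fits
  row 3: fits
  row 4: blocked -> lock at row 3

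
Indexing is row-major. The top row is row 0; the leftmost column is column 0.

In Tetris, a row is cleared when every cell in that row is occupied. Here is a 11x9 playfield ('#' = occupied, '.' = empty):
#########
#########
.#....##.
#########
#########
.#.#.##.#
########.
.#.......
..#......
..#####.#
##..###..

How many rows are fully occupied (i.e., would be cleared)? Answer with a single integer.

Answer: 4

Derivation:
Check each row:
  row 0: 0 empty cells -> FULL (clear)
  row 1: 0 empty cells -> FULL (clear)
  row 2: 6 empty cells -> not full
  row 3: 0 empty cells -> FULL (clear)
  row 4: 0 empty cells -> FULL (clear)
  row 5: 4 empty cells -> not full
  row 6: 1 empty cell -> not full
  row 7: 8 empty cells -> not full
  row 8: 8 empty cells -> not full
  row 9: 3 empty cells -> not full
  row 10: 4 empty cells -> not full
Total rows cleared: 4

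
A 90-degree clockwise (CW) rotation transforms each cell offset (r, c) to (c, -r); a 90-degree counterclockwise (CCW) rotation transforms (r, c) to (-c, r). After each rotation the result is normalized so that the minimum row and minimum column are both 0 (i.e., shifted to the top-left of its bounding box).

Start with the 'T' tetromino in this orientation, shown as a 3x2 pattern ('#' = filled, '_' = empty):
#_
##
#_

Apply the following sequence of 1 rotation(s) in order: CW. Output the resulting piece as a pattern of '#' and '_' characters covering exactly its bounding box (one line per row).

Answer: ###
_#_

Derivation:
Start:
#_
##
#_
After rotation 1 (CW):
###
_#_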